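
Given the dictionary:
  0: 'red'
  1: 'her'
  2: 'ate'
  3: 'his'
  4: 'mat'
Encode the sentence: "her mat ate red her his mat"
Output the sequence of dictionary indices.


Look up each word in the dictionary:
  'her' -> 1
  'mat' -> 4
  'ate' -> 2
  'red' -> 0
  'her' -> 1
  'his' -> 3
  'mat' -> 4

Encoded: [1, 4, 2, 0, 1, 3, 4]


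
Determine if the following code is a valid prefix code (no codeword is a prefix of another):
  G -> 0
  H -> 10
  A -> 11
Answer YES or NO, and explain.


Checking each pair (does one codeword prefix another?):
  G='0' vs H='10': no prefix
  G='0' vs A='11': no prefix
  H='10' vs G='0': no prefix
  H='10' vs A='11': no prefix
  A='11' vs G='0': no prefix
  A='11' vs H='10': no prefix
No violation found over all pairs.

YES -- this is a valid prefix code. No codeword is a prefix of any other codeword.


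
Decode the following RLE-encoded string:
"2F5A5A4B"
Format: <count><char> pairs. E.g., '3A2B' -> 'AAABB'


Expanding each <count><char> pair:
  2F -> 'FF'
  5A -> 'AAAAA'
  5A -> 'AAAAA'
  4B -> 'BBBB'

Decoded = FFAAAAAAAAAABBBB


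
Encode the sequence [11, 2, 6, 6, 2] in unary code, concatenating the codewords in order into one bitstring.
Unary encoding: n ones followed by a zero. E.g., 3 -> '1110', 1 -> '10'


Encode each number as n ones followed by a terminating 0:
  11 -> 111111111110 (12 bits)
  2 -> 110 (3 bits)
  6 -> 1111110 (7 bits)
  6 -> 1111110 (7 bits)
  2 -> 110 (3 bits)
Total length = 12 + 3 + 7 + 7 + 3 = 32 bits.

Unary([11, 2, 6, 6, 2]) = 11111111111011011111101111110110 (32 bits)


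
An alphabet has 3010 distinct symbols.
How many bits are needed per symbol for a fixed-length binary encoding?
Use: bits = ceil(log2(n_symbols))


log2(3010) = 11.5555
Bracket: 2^11 = 2048 < 3010 <= 2^12 = 4096
So ceil(log2(3010)) = 12

bits = ceil(log2(3010)) = ceil(11.5555) = 12 bits


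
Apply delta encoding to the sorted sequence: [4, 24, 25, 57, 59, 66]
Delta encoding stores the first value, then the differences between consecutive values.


First value: 4
Deltas:
  24 - 4 = 20
  25 - 24 = 1
  57 - 25 = 32
  59 - 57 = 2
  66 - 59 = 7


Delta encoded: [4, 20, 1, 32, 2, 7]


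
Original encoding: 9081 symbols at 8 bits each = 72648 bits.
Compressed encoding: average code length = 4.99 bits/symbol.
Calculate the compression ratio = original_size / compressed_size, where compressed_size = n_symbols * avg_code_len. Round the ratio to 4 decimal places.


original_size = n_symbols * orig_bits = 9081 * 8 = 72648 bits
compressed_size = n_symbols * avg_code_len = 9081 * 4.99 = 45314.19 bits
ratio = original_size / compressed_size = 72648 / 45314.19 = 1.6032

Compression ratio = 1.6032


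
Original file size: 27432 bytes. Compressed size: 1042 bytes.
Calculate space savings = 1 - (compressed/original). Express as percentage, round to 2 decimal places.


ratio = compressed/original = 1042/27432 = 0.037985
savings = 1 - ratio = 1 - 0.037985 = 0.962015
as a percentage: 0.962015 * 100 = 96.2%

Space savings = 1 - 1042/27432 = 96.2%


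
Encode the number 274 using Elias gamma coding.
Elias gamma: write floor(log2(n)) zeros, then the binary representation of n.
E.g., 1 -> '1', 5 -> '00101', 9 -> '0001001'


num_bits = floor(log2(274)) + 1 = 9
leading_zeros = num_bits - 1 = 8
binary(274) = 100010010

Elias gamma(274) = '00000000' + '100010010' = 00000000100010010 (17 bits)


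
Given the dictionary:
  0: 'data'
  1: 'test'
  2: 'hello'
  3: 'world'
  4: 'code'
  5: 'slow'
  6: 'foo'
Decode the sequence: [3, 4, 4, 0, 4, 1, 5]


Look up each index in the dictionary:
  3 -> 'world'
  4 -> 'code'
  4 -> 'code'
  0 -> 'data'
  4 -> 'code'
  1 -> 'test'
  5 -> 'slow'

Decoded: "world code code data code test slow"


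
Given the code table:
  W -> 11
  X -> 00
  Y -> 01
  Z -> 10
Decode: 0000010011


Decoding:
00 -> X
00 -> X
01 -> Y
00 -> X
11 -> W


Result: XXYXW


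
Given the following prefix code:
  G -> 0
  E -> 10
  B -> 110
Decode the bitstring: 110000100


Decoding step by step:
Bits 110 -> B
Bits 0 -> G
Bits 0 -> G
Bits 0 -> G
Bits 10 -> E
Bits 0 -> G


Decoded message: BGGGEG


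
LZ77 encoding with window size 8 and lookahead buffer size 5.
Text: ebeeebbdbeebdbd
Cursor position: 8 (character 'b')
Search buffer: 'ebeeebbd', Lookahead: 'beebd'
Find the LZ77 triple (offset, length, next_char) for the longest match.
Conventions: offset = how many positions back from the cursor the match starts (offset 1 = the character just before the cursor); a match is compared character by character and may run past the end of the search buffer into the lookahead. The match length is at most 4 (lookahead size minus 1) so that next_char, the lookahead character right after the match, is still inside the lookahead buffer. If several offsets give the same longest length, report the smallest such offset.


Try each offset into the search buffer:
  offset=1 (pos 7, char 'd'): match length 0
  offset=2 (pos 6, char 'b'): match length 1
  offset=3 (pos 5, char 'b'): match length 1
  offset=4 (pos 4, char 'e'): match length 0
  offset=5 (pos 3, char 'e'): match length 0
  offset=6 (pos 2, char 'e'): match length 0
  offset=7 (pos 1, char 'b'): match length 3
  offset=8 (pos 0, char 'e'): match length 0
Longest match has length 3 at offset 7.
next_char = character at position 8 + 3 = 11 -> 'b'

Best match: offset=7, length=3 (matching 'bee' starting at position 1)
LZ77 triple: (7, 3, 'b')


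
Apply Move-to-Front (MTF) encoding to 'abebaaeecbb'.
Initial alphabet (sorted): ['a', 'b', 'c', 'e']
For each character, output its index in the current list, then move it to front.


MTF encoding:
'a': index 0 in ['a', 'b', 'c', 'e'] -> ['a', 'b', 'c', 'e']
'b': index 1 in ['a', 'b', 'c', 'e'] -> ['b', 'a', 'c', 'e']
'e': index 3 in ['b', 'a', 'c', 'e'] -> ['e', 'b', 'a', 'c']
'b': index 1 in ['e', 'b', 'a', 'c'] -> ['b', 'e', 'a', 'c']
'a': index 2 in ['b', 'e', 'a', 'c'] -> ['a', 'b', 'e', 'c']
'a': index 0 in ['a', 'b', 'e', 'c'] -> ['a', 'b', 'e', 'c']
'e': index 2 in ['a', 'b', 'e', 'c'] -> ['e', 'a', 'b', 'c']
'e': index 0 in ['e', 'a', 'b', 'c'] -> ['e', 'a', 'b', 'c']
'c': index 3 in ['e', 'a', 'b', 'c'] -> ['c', 'e', 'a', 'b']
'b': index 3 in ['c', 'e', 'a', 'b'] -> ['b', 'c', 'e', 'a']
'b': index 0 in ['b', 'c', 'e', 'a'] -> ['b', 'c', 'e', 'a']


Output: [0, 1, 3, 1, 2, 0, 2, 0, 3, 3, 0]


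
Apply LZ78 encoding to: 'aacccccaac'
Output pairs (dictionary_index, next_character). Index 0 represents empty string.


LZ78 encoding steps:
Dictionary: {0: ''}
Step 1: w='' (idx 0), next='a' -> output (0, 'a'), add 'a' as idx 1
Step 2: w='a' (idx 1), next='c' -> output (1, 'c'), add 'ac' as idx 2
Step 3: w='' (idx 0), next='c' -> output (0, 'c'), add 'c' as idx 3
Step 4: w='c' (idx 3), next='c' -> output (3, 'c'), add 'cc' as idx 4
Step 5: w='c' (idx 3), next='a' -> output (3, 'a'), add 'ca' as idx 5
Step 6: w='ac' (idx 2), end of input -> output (2, '')


Encoded: [(0, 'a'), (1, 'c'), (0, 'c'), (3, 'c'), (3, 'a'), (2, '')]


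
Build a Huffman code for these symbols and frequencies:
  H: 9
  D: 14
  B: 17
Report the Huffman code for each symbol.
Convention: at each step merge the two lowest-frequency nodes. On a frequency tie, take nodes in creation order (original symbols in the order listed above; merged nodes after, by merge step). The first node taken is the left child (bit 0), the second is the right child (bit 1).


Huffman tree construction:
Step 1: Merge H(9) + D(14) = 23
Step 2: Merge B(17) + (H+D)(23) = 40
Read each symbol's code off the tree from the root (left child = 0, right child = 1).

Codes:
  H: 10 (length 2)
  D: 11 (length 2)
  B: 0 (length 1)
Average code length: 63/40 = 1.5750 bits/symbol


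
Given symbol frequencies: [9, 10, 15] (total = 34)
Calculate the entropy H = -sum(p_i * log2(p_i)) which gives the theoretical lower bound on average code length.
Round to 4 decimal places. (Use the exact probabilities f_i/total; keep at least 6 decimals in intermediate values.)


Per-symbol terms -p_i * log2(p_i) with p_i = f_i/34:
  p = 9/34 = 0.264706: log2(p) = -1.917538, -p*log2(p) = 0.507584
  p = 10/34 = 0.294118: log2(p) = -1.765535, -p*log2(p) = 0.519275
  p = 15/34 = 0.441176: log2(p) = -1.180572, -p*log2(p) = 0.520841
H = 0.507584 + 0.519275 + 0.520841 = 1.547700

H = 1.5477 bits/symbol


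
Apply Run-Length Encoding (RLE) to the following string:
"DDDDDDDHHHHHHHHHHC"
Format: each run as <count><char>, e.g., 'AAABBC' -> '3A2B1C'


Scanning runs left to right:
  i=0: run of 'D' x 7 -> '7D'
  i=7: run of 'H' x 10 -> '10H'
  i=17: run of 'C' x 1 -> '1C'

RLE = 7D10H1C


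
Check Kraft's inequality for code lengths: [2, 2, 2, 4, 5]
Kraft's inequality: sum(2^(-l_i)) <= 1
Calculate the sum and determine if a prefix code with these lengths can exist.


Sum = 2^(-2) + 2^(-2) + 2^(-2) + 2^(-4) + 2^(-5)
    = 0.25 + 0.25 + 0.25 + 0.0625 + 0.03125
    = 27/32 = 0.84375
Since 0.84375 <= 1, Kraft's inequality IS satisfied.
A prefix code with these lengths CAN exist.

Kraft sum = 0.84375. Satisfied.


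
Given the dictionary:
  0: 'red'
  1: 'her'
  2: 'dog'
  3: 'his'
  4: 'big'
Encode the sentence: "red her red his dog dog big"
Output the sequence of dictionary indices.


Look up each word in the dictionary:
  'red' -> 0
  'her' -> 1
  'red' -> 0
  'his' -> 3
  'dog' -> 2
  'dog' -> 2
  'big' -> 4

Encoded: [0, 1, 0, 3, 2, 2, 4]


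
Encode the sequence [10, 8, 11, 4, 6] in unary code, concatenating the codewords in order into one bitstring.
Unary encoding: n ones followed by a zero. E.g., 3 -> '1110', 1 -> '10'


Encode each number as n ones followed by a terminating 0:
  10 -> 11111111110 (11 bits)
  8 -> 111111110 (9 bits)
  11 -> 111111111110 (12 bits)
  4 -> 11110 (5 bits)
  6 -> 1111110 (7 bits)
Total length = 11 + 9 + 12 + 5 + 7 = 44 bits.

Unary([10, 8, 11, 4, 6]) = 11111111110111111110111111111110111101111110 (44 bits)


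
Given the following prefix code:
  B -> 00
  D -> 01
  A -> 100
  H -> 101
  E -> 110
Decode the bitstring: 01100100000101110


Decoding step by step:
Bits 01 -> D
Bits 100 -> A
Bits 100 -> A
Bits 00 -> B
Bits 01 -> D
Bits 01 -> D
Bits 110 -> E


Decoded message: DAABDDE


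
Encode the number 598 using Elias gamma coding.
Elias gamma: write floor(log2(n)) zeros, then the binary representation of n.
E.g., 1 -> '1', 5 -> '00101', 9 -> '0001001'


num_bits = floor(log2(598)) + 1 = 10
leading_zeros = num_bits - 1 = 9
binary(598) = 1001010110

Elias gamma(598) = '000000000' + '1001010110' = 0000000001001010110 (19 bits)


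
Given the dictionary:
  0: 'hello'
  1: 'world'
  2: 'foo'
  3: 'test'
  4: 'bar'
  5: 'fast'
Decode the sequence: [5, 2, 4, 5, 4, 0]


Look up each index in the dictionary:
  5 -> 'fast'
  2 -> 'foo'
  4 -> 'bar'
  5 -> 'fast'
  4 -> 'bar'
  0 -> 'hello'

Decoded: "fast foo bar fast bar hello"


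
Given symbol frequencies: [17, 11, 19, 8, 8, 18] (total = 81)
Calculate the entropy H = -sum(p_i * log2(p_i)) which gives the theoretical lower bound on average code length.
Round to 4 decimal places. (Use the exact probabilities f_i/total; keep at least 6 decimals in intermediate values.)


Per-symbol terms -p_i * log2(p_i) with p_i = f_i/81:
  p = 17/81 = 0.209877: log2(p) = -2.252387, -p*log2(p) = 0.472723
  p = 11/81 = 0.135802: log2(p) = -2.880418, -p*log2(p) = 0.391168
  p = 19/81 = 0.234568: log2(p) = -2.091922, -p*log2(p) = 0.490698
  p = 8/81 = 0.098765: log2(p) = -3.339850, -p*log2(p) = 0.329862
  p = 8/81 = 0.098765: log2(p) = -3.339850, -p*log2(p) = 0.329862
  p = 18/81 = 0.222222: log2(p) = -2.169925, -p*log2(p) = 0.482206
H = 0.472723 + 0.391168 + 0.490698 + 0.329862 + 0.329862 + 0.482206 = 2.496519

H = 2.4965 bits/symbol


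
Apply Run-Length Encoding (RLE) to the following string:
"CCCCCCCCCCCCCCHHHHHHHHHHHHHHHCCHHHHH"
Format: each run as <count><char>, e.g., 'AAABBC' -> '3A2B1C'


Scanning runs left to right:
  i=0: run of 'C' x 14 -> '14C'
  i=14: run of 'H' x 15 -> '15H'
  i=29: run of 'C' x 2 -> '2C'
  i=31: run of 'H' x 5 -> '5H'

RLE = 14C15H2C5H


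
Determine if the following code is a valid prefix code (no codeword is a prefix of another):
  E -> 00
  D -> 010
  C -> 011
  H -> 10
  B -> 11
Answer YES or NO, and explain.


Checking each pair (does one codeword prefix another?):
  E='00' vs D='010': no prefix
  E='00' vs C='011': no prefix
  E='00' vs H='10': no prefix
  E='00' vs B='11': no prefix
  D='010' vs E='00': no prefix
  D='010' vs C='011': no prefix
  D='010' vs H='10': no prefix
  D='010' vs B='11': no prefix
  C='011' vs E='00': no prefix
  C='011' vs D='010': no prefix
  C='011' vs H='10': no prefix
  C='011' vs B='11': no prefix
  H='10' vs E='00': no prefix
  H='10' vs D='010': no prefix
  H='10' vs C='011': no prefix
  H='10' vs B='11': no prefix
  B='11' vs E='00': no prefix
  B='11' vs D='010': no prefix
  B='11' vs C='011': no prefix
  B='11' vs H='10': no prefix
No violation found over all pairs.

YES -- this is a valid prefix code. No codeword is a prefix of any other codeword.


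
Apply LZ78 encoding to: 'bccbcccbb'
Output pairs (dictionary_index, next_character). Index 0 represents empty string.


LZ78 encoding steps:
Dictionary: {0: ''}
Step 1: w='' (idx 0), next='b' -> output (0, 'b'), add 'b' as idx 1
Step 2: w='' (idx 0), next='c' -> output (0, 'c'), add 'c' as idx 2
Step 3: w='c' (idx 2), next='b' -> output (2, 'b'), add 'cb' as idx 3
Step 4: w='c' (idx 2), next='c' -> output (2, 'c'), add 'cc' as idx 4
Step 5: w='cb' (idx 3), next='b' -> output (3, 'b'), add 'cbb' as idx 5


Encoded: [(0, 'b'), (0, 'c'), (2, 'b'), (2, 'c'), (3, 'b')]


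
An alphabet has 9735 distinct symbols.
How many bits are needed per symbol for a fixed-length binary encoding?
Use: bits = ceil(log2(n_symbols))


log2(9735) = 13.249
Bracket: 2^13 = 8192 < 9735 <= 2^14 = 16384
So ceil(log2(9735)) = 14

bits = ceil(log2(9735)) = ceil(13.249) = 14 bits


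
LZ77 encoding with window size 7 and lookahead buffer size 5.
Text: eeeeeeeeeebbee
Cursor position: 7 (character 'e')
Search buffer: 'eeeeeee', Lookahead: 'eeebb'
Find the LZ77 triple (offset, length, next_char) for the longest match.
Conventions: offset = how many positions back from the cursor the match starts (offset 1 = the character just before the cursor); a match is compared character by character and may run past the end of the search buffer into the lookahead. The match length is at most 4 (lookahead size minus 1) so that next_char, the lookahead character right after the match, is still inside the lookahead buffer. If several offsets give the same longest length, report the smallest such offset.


Try each offset into the search buffer:
  offset=1 (pos 6, char 'e'): match length 3
  offset=2 (pos 5, char 'e'): match length 3
  offset=3 (pos 4, char 'e'): match length 3
  offset=4 (pos 3, char 'e'): match length 3
  offset=5 (pos 2, char 'e'): match length 3
  offset=6 (pos 1, char 'e'): match length 3
  offset=7 (pos 0, char 'e'): match length 3
Longest match has length 3, found at offsets 1, 2, 3, 4, 5, 6, 7; take the smallest, offset 1.
next_char = character at position 7 + 3 = 10 -> 'b'

Best match: offset=1, length=3 (matching 'eee' starting at position 6)
LZ77 triple: (1, 3, 'b')


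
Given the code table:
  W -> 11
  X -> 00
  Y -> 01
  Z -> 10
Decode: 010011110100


Decoding:
01 -> Y
00 -> X
11 -> W
11 -> W
01 -> Y
00 -> X


Result: YXWWYX


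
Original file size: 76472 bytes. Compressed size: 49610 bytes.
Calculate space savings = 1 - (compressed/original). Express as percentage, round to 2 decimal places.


ratio = compressed/original = 49610/76472 = 0.648734
savings = 1 - ratio = 1 - 0.648734 = 0.351266
as a percentage: 0.351266 * 100 = 35.13%

Space savings = 1 - 49610/76472 = 35.13%


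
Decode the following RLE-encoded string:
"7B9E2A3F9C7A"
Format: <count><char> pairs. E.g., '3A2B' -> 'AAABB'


Expanding each <count><char> pair:
  7B -> 'BBBBBBB'
  9E -> 'EEEEEEEEE'
  2A -> 'AA'
  3F -> 'FFF'
  9C -> 'CCCCCCCCC'
  7A -> 'AAAAAAA'

Decoded = BBBBBBBEEEEEEEEEAAFFFCCCCCCCCCAAAAAAA


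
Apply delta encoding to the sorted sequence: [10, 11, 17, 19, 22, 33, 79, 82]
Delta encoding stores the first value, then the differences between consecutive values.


First value: 10
Deltas:
  11 - 10 = 1
  17 - 11 = 6
  19 - 17 = 2
  22 - 19 = 3
  33 - 22 = 11
  79 - 33 = 46
  82 - 79 = 3


Delta encoded: [10, 1, 6, 2, 3, 11, 46, 3]


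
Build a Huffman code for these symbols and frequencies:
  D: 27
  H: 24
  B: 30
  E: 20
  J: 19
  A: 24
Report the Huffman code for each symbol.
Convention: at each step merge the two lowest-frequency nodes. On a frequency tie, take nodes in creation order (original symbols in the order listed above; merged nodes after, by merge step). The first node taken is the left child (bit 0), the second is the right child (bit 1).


Huffman tree construction:
Step 1: Merge J(19) + E(20) = 39
Step 2: Merge H(24) + A(24) = 48
Step 3: Merge D(27) + B(30) = 57
Step 4: Merge (J+E)(39) + (H+A)(48) = 87
Step 5: Merge (D+B)(57) + ((J+E)+(H+A))(87) = 144
Read each symbol's code off the tree from the root (left child = 0, right child = 1).

Codes:
  D: 00 (length 2)
  H: 110 (length 3)
  B: 01 (length 2)
  E: 101 (length 3)
  J: 100 (length 3)
  A: 111 (length 3)
Average code length: 375/144 = 2.6042 bits/symbol


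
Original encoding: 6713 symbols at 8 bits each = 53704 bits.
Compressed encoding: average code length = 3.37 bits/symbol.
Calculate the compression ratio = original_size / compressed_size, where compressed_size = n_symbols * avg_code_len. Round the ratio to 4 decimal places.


original_size = n_symbols * orig_bits = 6713 * 8 = 53704 bits
compressed_size = n_symbols * avg_code_len = 6713 * 3.37 = 22622.81 bits
ratio = original_size / compressed_size = 53704 / 22622.81 = 2.3739

Compression ratio = 2.3739


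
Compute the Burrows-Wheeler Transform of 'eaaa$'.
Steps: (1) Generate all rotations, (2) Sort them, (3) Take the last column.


Rotations (sorted):
  0: $eaaa -> last char: a
  1: a$eaa -> last char: a
  2: aa$ea -> last char: a
  3: aaa$e -> last char: e
  4: eaaa$ -> last char: $


BWT = aaae$


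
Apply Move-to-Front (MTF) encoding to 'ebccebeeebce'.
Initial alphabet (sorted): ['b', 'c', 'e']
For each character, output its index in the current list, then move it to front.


MTF encoding:
'e': index 2 in ['b', 'c', 'e'] -> ['e', 'b', 'c']
'b': index 1 in ['e', 'b', 'c'] -> ['b', 'e', 'c']
'c': index 2 in ['b', 'e', 'c'] -> ['c', 'b', 'e']
'c': index 0 in ['c', 'b', 'e'] -> ['c', 'b', 'e']
'e': index 2 in ['c', 'b', 'e'] -> ['e', 'c', 'b']
'b': index 2 in ['e', 'c', 'b'] -> ['b', 'e', 'c']
'e': index 1 in ['b', 'e', 'c'] -> ['e', 'b', 'c']
'e': index 0 in ['e', 'b', 'c'] -> ['e', 'b', 'c']
'e': index 0 in ['e', 'b', 'c'] -> ['e', 'b', 'c']
'b': index 1 in ['e', 'b', 'c'] -> ['b', 'e', 'c']
'c': index 2 in ['b', 'e', 'c'] -> ['c', 'b', 'e']
'e': index 2 in ['c', 'b', 'e'] -> ['e', 'c', 'b']


Output: [2, 1, 2, 0, 2, 2, 1, 0, 0, 1, 2, 2]


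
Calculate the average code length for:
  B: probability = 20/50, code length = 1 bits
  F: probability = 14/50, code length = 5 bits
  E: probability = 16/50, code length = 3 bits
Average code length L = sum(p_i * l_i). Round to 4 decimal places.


Weighted contributions p_i * l_i:
  B: (20/50) * 1 = 20/50
  F: (14/50) * 5 = 70/50
  E: (16/50) * 3 = 48/50
Sum = (20 + 70 + 48)/50 = 138/50

L = 138/50 = 2.7600 bits/symbol


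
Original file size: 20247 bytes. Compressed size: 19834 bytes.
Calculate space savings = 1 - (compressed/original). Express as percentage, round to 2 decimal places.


ratio = compressed/original = 19834/20247 = 0.979602
savings = 1 - ratio = 1 - 0.979602 = 0.020398
as a percentage: 0.020398 * 100 = 2.04%

Space savings = 1 - 19834/20247 = 2.04%


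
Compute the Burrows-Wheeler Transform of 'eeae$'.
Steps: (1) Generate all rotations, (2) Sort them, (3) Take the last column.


Rotations (sorted):
  0: $eeae -> last char: e
  1: ae$ee -> last char: e
  2: e$eea -> last char: a
  3: eae$e -> last char: e
  4: eeae$ -> last char: $


BWT = eeae$


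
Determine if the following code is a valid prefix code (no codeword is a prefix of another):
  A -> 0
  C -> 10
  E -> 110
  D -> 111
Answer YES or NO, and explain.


Checking each pair (does one codeword prefix another?):
  A='0' vs C='10': no prefix
  A='0' vs E='110': no prefix
  A='0' vs D='111': no prefix
  C='10' vs A='0': no prefix
  C='10' vs E='110': no prefix
  C='10' vs D='111': no prefix
  E='110' vs A='0': no prefix
  E='110' vs C='10': no prefix
  E='110' vs D='111': no prefix
  D='111' vs A='0': no prefix
  D='111' vs C='10': no prefix
  D='111' vs E='110': no prefix
No violation found over all pairs.

YES -- this is a valid prefix code. No codeword is a prefix of any other codeword.


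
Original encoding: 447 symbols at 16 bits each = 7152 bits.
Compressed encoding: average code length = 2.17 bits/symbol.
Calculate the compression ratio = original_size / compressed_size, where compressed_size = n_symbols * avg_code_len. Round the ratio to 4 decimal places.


original_size = n_symbols * orig_bits = 447 * 16 = 7152 bits
compressed_size = n_symbols * avg_code_len = 447 * 2.17 = 969.99 bits
ratio = original_size / compressed_size = 7152 / 969.99 = 7.3733

Compression ratio = 7.3733


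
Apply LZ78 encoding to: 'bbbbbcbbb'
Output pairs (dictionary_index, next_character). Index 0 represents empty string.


LZ78 encoding steps:
Dictionary: {0: ''}
Step 1: w='' (idx 0), next='b' -> output (0, 'b'), add 'b' as idx 1
Step 2: w='b' (idx 1), next='b' -> output (1, 'b'), add 'bb' as idx 2
Step 3: w='bb' (idx 2), next='c' -> output (2, 'c'), add 'bbc' as idx 3
Step 4: w='bb' (idx 2), next='b' -> output (2, 'b'), add 'bbb' as idx 4


Encoded: [(0, 'b'), (1, 'b'), (2, 'c'), (2, 'b')]


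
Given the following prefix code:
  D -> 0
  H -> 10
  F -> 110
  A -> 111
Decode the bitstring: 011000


Decoding step by step:
Bits 0 -> D
Bits 110 -> F
Bits 0 -> D
Bits 0 -> D


Decoded message: DFDD


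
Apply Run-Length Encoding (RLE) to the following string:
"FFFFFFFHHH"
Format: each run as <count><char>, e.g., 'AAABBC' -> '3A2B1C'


Scanning runs left to right:
  i=0: run of 'F' x 7 -> '7F'
  i=7: run of 'H' x 3 -> '3H'

RLE = 7F3H


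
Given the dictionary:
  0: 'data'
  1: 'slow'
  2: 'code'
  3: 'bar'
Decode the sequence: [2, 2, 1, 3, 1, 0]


Look up each index in the dictionary:
  2 -> 'code'
  2 -> 'code'
  1 -> 'slow'
  3 -> 'bar'
  1 -> 'slow'
  0 -> 'data'

Decoded: "code code slow bar slow data"


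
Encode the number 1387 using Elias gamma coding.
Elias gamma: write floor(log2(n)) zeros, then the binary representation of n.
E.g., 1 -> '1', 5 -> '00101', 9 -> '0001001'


num_bits = floor(log2(1387)) + 1 = 11
leading_zeros = num_bits - 1 = 10
binary(1387) = 10101101011

Elias gamma(1387) = '0000000000' + '10101101011' = 000000000010101101011 (21 bits)


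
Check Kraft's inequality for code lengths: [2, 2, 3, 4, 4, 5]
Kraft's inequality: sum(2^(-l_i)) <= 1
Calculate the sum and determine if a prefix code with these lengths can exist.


Sum = 2^(-2) + 2^(-2) + 2^(-3) + 2^(-4) + 2^(-4) + 2^(-5)
    = 0.25 + 0.25 + 0.125 + 0.0625 + 0.0625 + 0.03125
    = 25/32 = 0.78125
Since 0.78125 <= 1, Kraft's inequality IS satisfied.
A prefix code with these lengths CAN exist.

Kraft sum = 0.78125. Satisfied.


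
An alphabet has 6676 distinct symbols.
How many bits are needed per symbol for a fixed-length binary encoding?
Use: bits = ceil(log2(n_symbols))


log2(6676) = 12.7048
Bracket: 2^12 = 4096 < 6676 <= 2^13 = 8192
So ceil(log2(6676)) = 13

bits = ceil(log2(6676)) = ceil(12.7048) = 13 bits


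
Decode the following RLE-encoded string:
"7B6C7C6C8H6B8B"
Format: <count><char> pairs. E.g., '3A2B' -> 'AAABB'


Expanding each <count><char> pair:
  7B -> 'BBBBBBB'
  6C -> 'CCCCCC'
  7C -> 'CCCCCCC'
  6C -> 'CCCCCC'
  8H -> 'HHHHHHHH'
  6B -> 'BBBBBB'
  8B -> 'BBBBBBBB'

Decoded = BBBBBBBCCCCCCCCCCCCCCCCCCCHHHHHHHHBBBBBBBBBBBBBB


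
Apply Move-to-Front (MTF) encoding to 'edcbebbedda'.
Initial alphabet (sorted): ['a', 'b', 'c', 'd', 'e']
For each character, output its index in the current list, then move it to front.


MTF encoding:
'e': index 4 in ['a', 'b', 'c', 'd', 'e'] -> ['e', 'a', 'b', 'c', 'd']
'd': index 4 in ['e', 'a', 'b', 'c', 'd'] -> ['d', 'e', 'a', 'b', 'c']
'c': index 4 in ['d', 'e', 'a', 'b', 'c'] -> ['c', 'd', 'e', 'a', 'b']
'b': index 4 in ['c', 'd', 'e', 'a', 'b'] -> ['b', 'c', 'd', 'e', 'a']
'e': index 3 in ['b', 'c', 'd', 'e', 'a'] -> ['e', 'b', 'c', 'd', 'a']
'b': index 1 in ['e', 'b', 'c', 'd', 'a'] -> ['b', 'e', 'c', 'd', 'a']
'b': index 0 in ['b', 'e', 'c', 'd', 'a'] -> ['b', 'e', 'c', 'd', 'a']
'e': index 1 in ['b', 'e', 'c', 'd', 'a'] -> ['e', 'b', 'c', 'd', 'a']
'd': index 3 in ['e', 'b', 'c', 'd', 'a'] -> ['d', 'e', 'b', 'c', 'a']
'd': index 0 in ['d', 'e', 'b', 'c', 'a'] -> ['d', 'e', 'b', 'c', 'a']
'a': index 4 in ['d', 'e', 'b', 'c', 'a'] -> ['a', 'd', 'e', 'b', 'c']


Output: [4, 4, 4, 4, 3, 1, 0, 1, 3, 0, 4]


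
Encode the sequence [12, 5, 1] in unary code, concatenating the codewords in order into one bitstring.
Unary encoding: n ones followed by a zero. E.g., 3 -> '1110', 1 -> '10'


Encode each number as n ones followed by a terminating 0:
  12 -> 1111111111110 (13 bits)
  5 -> 111110 (6 bits)
  1 -> 10 (2 bits)
Total length = 13 + 6 + 2 = 21 bits.

Unary([12, 5, 1]) = 111111111111011111010 (21 bits)


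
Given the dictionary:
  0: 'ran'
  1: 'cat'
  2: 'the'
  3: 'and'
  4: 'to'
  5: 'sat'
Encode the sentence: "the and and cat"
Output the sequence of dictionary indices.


Look up each word in the dictionary:
  'the' -> 2
  'and' -> 3
  'and' -> 3
  'cat' -> 1

Encoded: [2, 3, 3, 1]


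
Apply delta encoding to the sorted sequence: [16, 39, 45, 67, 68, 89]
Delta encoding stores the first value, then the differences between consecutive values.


First value: 16
Deltas:
  39 - 16 = 23
  45 - 39 = 6
  67 - 45 = 22
  68 - 67 = 1
  89 - 68 = 21


Delta encoded: [16, 23, 6, 22, 1, 21]


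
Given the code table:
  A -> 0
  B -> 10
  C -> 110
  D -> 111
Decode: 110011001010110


Decoding:
110 -> C
0 -> A
110 -> C
0 -> A
10 -> B
10 -> B
110 -> C


Result: CACABBC


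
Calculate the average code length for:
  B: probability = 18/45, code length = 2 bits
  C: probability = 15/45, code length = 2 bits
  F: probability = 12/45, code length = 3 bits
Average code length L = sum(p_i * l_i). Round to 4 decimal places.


Weighted contributions p_i * l_i:
  B: (18/45) * 2 = 36/45
  C: (15/45) * 2 = 30/45
  F: (12/45) * 3 = 36/45
Sum = (36 + 30 + 36)/45 = 102/45

L = 102/45 = 2.2667 bits/symbol


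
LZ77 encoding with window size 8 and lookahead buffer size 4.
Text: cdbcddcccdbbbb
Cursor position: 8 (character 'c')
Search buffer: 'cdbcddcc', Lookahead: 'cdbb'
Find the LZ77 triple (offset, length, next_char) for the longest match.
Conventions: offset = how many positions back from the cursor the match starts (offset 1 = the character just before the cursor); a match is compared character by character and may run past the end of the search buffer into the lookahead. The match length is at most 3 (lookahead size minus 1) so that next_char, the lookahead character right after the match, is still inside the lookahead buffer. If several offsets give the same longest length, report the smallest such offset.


Try each offset into the search buffer:
  offset=1 (pos 7, char 'c'): match length 1
  offset=2 (pos 6, char 'c'): match length 1
  offset=3 (pos 5, char 'd'): match length 0
  offset=4 (pos 4, char 'd'): match length 0
  offset=5 (pos 3, char 'c'): match length 2
  offset=6 (pos 2, char 'b'): match length 0
  offset=7 (pos 1, char 'd'): match length 0
  offset=8 (pos 0, char 'c'): match length 3
Longest match has length 3 at offset 8.
next_char = character at position 8 + 3 = 11 -> 'b'

Best match: offset=8, length=3 (matching 'cdb' starting at position 0)
LZ77 triple: (8, 3, 'b')


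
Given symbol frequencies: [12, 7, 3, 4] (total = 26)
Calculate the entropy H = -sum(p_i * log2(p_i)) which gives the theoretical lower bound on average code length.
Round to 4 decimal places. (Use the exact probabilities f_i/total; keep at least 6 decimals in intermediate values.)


Per-symbol terms -p_i * log2(p_i) with p_i = f_i/26:
  p = 12/26 = 0.461538: log2(p) = -1.115477, -p*log2(p) = 0.514836
  p = 7/26 = 0.269231: log2(p) = -1.893085, -p*log2(p) = 0.509677
  p = 3/26 = 0.115385: log2(p) = -3.115477, -p*log2(p) = 0.359478
  p = 4/26 = 0.153846: log2(p) = -2.700440, -p*log2(p) = 0.415452
H = 0.514836 + 0.509677 + 0.359478 + 0.415452 = 1.799443

H = 1.7994 bits/symbol


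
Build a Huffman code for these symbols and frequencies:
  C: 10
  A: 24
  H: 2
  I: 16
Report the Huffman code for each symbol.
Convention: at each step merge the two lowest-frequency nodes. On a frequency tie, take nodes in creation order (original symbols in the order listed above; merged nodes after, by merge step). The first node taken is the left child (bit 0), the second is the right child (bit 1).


Huffman tree construction:
Step 1: Merge H(2) + C(10) = 12
Step 2: Merge (H+C)(12) + I(16) = 28
Step 3: Merge A(24) + ((H+C)+I)(28) = 52
Read each symbol's code off the tree from the root (left child = 0, right child = 1).

Codes:
  C: 101 (length 3)
  A: 0 (length 1)
  H: 100 (length 3)
  I: 11 (length 2)
Average code length: 92/52 = 1.7692 bits/symbol


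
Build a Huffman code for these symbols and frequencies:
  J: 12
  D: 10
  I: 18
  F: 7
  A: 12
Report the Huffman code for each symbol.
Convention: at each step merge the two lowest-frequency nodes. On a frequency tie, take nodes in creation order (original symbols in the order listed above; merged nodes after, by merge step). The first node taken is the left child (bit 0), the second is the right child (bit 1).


Huffman tree construction:
Step 1: Merge F(7) + D(10) = 17
Step 2: Merge J(12) + A(12) = 24
Step 3: Merge (F+D)(17) + I(18) = 35
Step 4: Merge (J+A)(24) + ((F+D)+I)(35) = 59
Read each symbol's code off the tree from the root (left child = 0, right child = 1).

Codes:
  J: 00 (length 2)
  D: 101 (length 3)
  I: 11 (length 2)
  F: 100 (length 3)
  A: 01 (length 2)
Average code length: 135/59 = 2.2881 bits/symbol


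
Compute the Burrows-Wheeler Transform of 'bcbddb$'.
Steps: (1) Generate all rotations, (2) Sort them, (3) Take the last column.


Rotations (sorted):
  0: $bcbddb -> last char: b
  1: b$bcbdd -> last char: d
  2: bcbddb$ -> last char: $
  3: bddb$bc -> last char: c
  4: cbddb$b -> last char: b
  5: db$bcbd -> last char: d
  6: ddb$bcb -> last char: b


BWT = bd$cbdb


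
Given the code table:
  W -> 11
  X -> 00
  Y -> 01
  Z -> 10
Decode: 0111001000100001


Decoding:
01 -> Y
11 -> W
00 -> X
10 -> Z
00 -> X
10 -> Z
00 -> X
01 -> Y


Result: YWXZXZXY


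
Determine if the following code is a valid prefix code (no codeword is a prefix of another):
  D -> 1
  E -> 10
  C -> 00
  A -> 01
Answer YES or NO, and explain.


Checking each pair (does one codeword prefix another?):
  D='1' vs E='10': prefix -- VIOLATION

NO -- this is NOT a valid prefix code. D (1) is a prefix of E (10).


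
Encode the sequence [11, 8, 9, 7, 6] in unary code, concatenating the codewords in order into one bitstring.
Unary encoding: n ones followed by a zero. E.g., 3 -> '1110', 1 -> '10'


Encode each number as n ones followed by a terminating 0:
  11 -> 111111111110 (12 bits)
  8 -> 111111110 (9 bits)
  9 -> 1111111110 (10 bits)
  7 -> 11111110 (8 bits)
  6 -> 1111110 (7 bits)
Total length = 12 + 9 + 10 + 8 + 7 = 46 bits.

Unary([11, 8, 9, 7, 6]) = 1111111111101111111101111111110111111101111110 (46 bits)


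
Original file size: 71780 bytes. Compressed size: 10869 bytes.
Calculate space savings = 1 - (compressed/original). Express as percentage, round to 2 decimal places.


ratio = compressed/original = 10869/71780 = 0.151421
savings = 1 - ratio = 1 - 0.151421 = 0.848579
as a percentage: 0.848579 * 100 = 84.86%

Space savings = 1 - 10869/71780 = 84.86%


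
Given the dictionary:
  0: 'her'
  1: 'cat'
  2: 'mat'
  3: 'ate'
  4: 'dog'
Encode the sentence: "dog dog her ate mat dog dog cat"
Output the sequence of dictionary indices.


Look up each word in the dictionary:
  'dog' -> 4
  'dog' -> 4
  'her' -> 0
  'ate' -> 3
  'mat' -> 2
  'dog' -> 4
  'dog' -> 4
  'cat' -> 1

Encoded: [4, 4, 0, 3, 2, 4, 4, 1]


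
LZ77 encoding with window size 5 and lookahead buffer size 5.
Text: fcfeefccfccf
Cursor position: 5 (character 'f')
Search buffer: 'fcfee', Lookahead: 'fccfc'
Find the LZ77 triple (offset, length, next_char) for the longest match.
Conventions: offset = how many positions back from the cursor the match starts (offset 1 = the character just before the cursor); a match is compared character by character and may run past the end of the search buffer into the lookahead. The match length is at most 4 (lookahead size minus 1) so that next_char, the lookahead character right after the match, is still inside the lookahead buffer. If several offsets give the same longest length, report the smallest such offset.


Try each offset into the search buffer:
  offset=1 (pos 4, char 'e'): match length 0
  offset=2 (pos 3, char 'e'): match length 0
  offset=3 (pos 2, char 'f'): match length 1
  offset=4 (pos 1, char 'c'): match length 0
  offset=5 (pos 0, char 'f'): match length 2
Longest match has length 2 at offset 5.
next_char = character at position 5 + 2 = 7 -> 'c'

Best match: offset=5, length=2 (matching 'fc' starting at position 0)
LZ77 triple: (5, 2, 'c')


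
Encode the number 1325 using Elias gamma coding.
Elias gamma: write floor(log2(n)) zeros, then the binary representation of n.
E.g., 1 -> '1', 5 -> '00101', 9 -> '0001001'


num_bits = floor(log2(1325)) + 1 = 11
leading_zeros = num_bits - 1 = 10
binary(1325) = 10100101101

Elias gamma(1325) = '0000000000' + '10100101101' = 000000000010100101101 (21 bits)


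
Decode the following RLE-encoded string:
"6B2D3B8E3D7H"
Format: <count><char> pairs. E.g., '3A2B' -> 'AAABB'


Expanding each <count><char> pair:
  6B -> 'BBBBBB'
  2D -> 'DD'
  3B -> 'BBB'
  8E -> 'EEEEEEEE'
  3D -> 'DDD'
  7H -> 'HHHHHHH'

Decoded = BBBBBBDDBBBEEEEEEEEDDDHHHHHHH


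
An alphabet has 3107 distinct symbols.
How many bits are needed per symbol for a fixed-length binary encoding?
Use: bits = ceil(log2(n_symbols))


log2(3107) = 11.6013
Bracket: 2^11 = 2048 < 3107 <= 2^12 = 4096
So ceil(log2(3107)) = 12

bits = ceil(log2(3107)) = ceil(11.6013) = 12 bits


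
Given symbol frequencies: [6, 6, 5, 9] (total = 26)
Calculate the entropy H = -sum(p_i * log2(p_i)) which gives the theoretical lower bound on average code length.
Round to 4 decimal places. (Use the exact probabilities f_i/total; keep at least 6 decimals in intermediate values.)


Per-symbol terms -p_i * log2(p_i) with p_i = f_i/26:
  p = 6/26 = 0.230769: log2(p) = -2.115477, -p*log2(p) = 0.488187
  p = 6/26 = 0.230769: log2(p) = -2.115477, -p*log2(p) = 0.488187
  p = 5/26 = 0.192308: log2(p) = -2.378512, -p*log2(p) = 0.457406
  p = 9/26 = 0.346154: log2(p) = -1.530515, -p*log2(p) = 0.529794
H = 0.488187 + 0.488187 + 0.457406 + 0.529794 = 1.963574

H = 1.9636 bits/symbol


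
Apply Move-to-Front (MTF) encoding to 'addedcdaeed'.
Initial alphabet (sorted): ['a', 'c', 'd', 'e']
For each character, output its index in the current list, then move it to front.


MTF encoding:
'a': index 0 in ['a', 'c', 'd', 'e'] -> ['a', 'c', 'd', 'e']
'd': index 2 in ['a', 'c', 'd', 'e'] -> ['d', 'a', 'c', 'e']
'd': index 0 in ['d', 'a', 'c', 'e'] -> ['d', 'a', 'c', 'e']
'e': index 3 in ['d', 'a', 'c', 'e'] -> ['e', 'd', 'a', 'c']
'd': index 1 in ['e', 'd', 'a', 'c'] -> ['d', 'e', 'a', 'c']
'c': index 3 in ['d', 'e', 'a', 'c'] -> ['c', 'd', 'e', 'a']
'd': index 1 in ['c', 'd', 'e', 'a'] -> ['d', 'c', 'e', 'a']
'a': index 3 in ['d', 'c', 'e', 'a'] -> ['a', 'd', 'c', 'e']
'e': index 3 in ['a', 'd', 'c', 'e'] -> ['e', 'a', 'd', 'c']
'e': index 0 in ['e', 'a', 'd', 'c'] -> ['e', 'a', 'd', 'c']
'd': index 2 in ['e', 'a', 'd', 'c'] -> ['d', 'e', 'a', 'c']


Output: [0, 2, 0, 3, 1, 3, 1, 3, 3, 0, 2]


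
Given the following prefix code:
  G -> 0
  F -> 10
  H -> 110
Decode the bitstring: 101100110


Decoding step by step:
Bits 10 -> F
Bits 110 -> H
Bits 0 -> G
Bits 110 -> H


Decoded message: FHGH


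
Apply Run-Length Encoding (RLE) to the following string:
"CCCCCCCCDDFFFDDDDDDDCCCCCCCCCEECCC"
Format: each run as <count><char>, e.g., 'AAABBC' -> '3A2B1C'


Scanning runs left to right:
  i=0: run of 'C' x 8 -> '8C'
  i=8: run of 'D' x 2 -> '2D'
  i=10: run of 'F' x 3 -> '3F'
  i=13: run of 'D' x 7 -> '7D'
  i=20: run of 'C' x 9 -> '9C'
  i=29: run of 'E' x 2 -> '2E'
  i=31: run of 'C' x 3 -> '3C'

RLE = 8C2D3F7D9C2E3C


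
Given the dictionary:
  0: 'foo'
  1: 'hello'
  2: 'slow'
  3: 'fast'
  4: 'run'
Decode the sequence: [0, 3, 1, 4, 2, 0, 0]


Look up each index in the dictionary:
  0 -> 'foo'
  3 -> 'fast'
  1 -> 'hello'
  4 -> 'run'
  2 -> 'slow'
  0 -> 'foo'
  0 -> 'foo'

Decoded: "foo fast hello run slow foo foo"


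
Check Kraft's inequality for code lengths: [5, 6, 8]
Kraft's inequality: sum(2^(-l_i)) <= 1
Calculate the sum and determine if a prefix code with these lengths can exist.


Sum = 2^(-5) + 2^(-6) + 2^(-8)
    = 0.03125 + 0.015625 + 0.00390625
    = 13/256 = 0.05078125
Since 0.05078125 <= 1, Kraft's inequality IS satisfied.
A prefix code with these lengths CAN exist.

Kraft sum = 0.05078125. Satisfied.


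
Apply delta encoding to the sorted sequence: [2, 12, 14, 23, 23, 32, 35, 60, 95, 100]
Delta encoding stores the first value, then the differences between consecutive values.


First value: 2
Deltas:
  12 - 2 = 10
  14 - 12 = 2
  23 - 14 = 9
  23 - 23 = 0
  32 - 23 = 9
  35 - 32 = 3
  60 - 35 = 25
  95 - 60 = 35
  100 - 95 = 5


Delta encoded: [2, 10, 2, 9, 0, 9, 3, 25, 35, 5]


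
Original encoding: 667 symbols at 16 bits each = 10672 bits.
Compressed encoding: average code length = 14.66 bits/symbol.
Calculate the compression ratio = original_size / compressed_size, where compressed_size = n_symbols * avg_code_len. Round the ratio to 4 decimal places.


original_size = n_symbols * orig_bits = 667 * 16 = 10672 bits
compressed_size = n_symbols * avg_code_len = 667 * 14.66 = 9778.22 bits
ratio = original_size / compressed_size = 10672 / 9778.22 = 1.0914

Compression ratio = 1.0914


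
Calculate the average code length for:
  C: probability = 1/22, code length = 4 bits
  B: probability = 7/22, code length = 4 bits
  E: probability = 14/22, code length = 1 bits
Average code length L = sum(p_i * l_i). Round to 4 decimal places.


Weighted contributions p_i * l_i:
  C: (1/22) * 4 = 4/22
  B: (7/22) * 4 = 28/22
  E: (14/22) * 1 = 14/22
Sum = (4 + 28 + 14)/22 = 46/22

L = 46/22 = 2.0909 bits/symbol


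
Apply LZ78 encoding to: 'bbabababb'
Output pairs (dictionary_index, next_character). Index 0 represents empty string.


LZ78 encoding steps:
Dictionary: {0: ''}
Step 1: w='' (idx 0), next='b' -> output (0, 'b'), add 'b' as idx 1
Step 2: w='b' (idx 1), next='a' -> output (1, 'a'), add 'ba' as idx 2
Step 3: w='ba' (idx 2), next='b' -> output (2, 'b'), add 'bab' as idx 3
Step 4: w='' (idx 0), next='a' -> output (0, 'a'), add 'a' as idx 4
Step 5: w='b' (idx 1), next='b' -> output (1, 'b'), add 'bb' as idx 5


Encoded: [(0, 'b'), (1, 'a'), (2, 'b'), (0, 'a'), (1, 'b')]


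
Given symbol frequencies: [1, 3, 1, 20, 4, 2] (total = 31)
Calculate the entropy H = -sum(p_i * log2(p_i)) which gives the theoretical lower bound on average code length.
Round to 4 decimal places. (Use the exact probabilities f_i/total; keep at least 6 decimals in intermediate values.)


Per-symbol terms -p_i * log2(p_i) with p_i = f_i/31:
  p = 1/31 = 0.032258: log2(p) = -4.954196, -p*log2(p) = 0.159813
  p = 3/31 = 0.096774: log2(p) = -3.369234, -p*log2(p) = 0.326055
  p = 1/31 = 0.032258: log2(p) = -4.954196, -p*log2(p) = 0.159813
  p = 20/31 = 0.645161: log2(p) = -0.632268, -p*log2(p) = 0.407915
  p = 4/31 = 0.129032: log2(p) = -2.954196, -p*log2(p) = 0.381187
  p = 2/31 = 0.064516: log2(p) = -3.954196, -p*log2(p) = 0.255109
H = 0.159813 + 0.326055 + 0.159813 + 0.407915 + 0.381187 + 0.255109 = 1.689892

H = 1.6899 bits/symbol
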